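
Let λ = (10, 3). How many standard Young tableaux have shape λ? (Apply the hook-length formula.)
# SYT of shape (10, 3) = 208

Hook-length formula: f^λ = n! / Π hook(c), product over all cells c of the Young diagram. For λ = (10, 3), n = 13 boxes. Hook lengths by row (left-to-right, top-to-bottom): [11, 10, 9, 7, 6, 5, 4, 3, 2, 1]; [3, 2, 1]. Product of hooks = 29937600. So f^λ = 13! / 29937600 = 6227020800 / 29937600 = 208.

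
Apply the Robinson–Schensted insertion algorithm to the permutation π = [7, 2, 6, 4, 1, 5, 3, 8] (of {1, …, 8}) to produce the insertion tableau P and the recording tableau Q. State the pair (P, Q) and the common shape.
P = [1, 3, 5, 8] / [2, 4] / [6] / [7];  Q = [1, 3, 6, 8] / [2, 7] / [4] / [5];  common shape = (4, 2, 1, 1)

Row-insert the values π_1, π_2, … into P one at a time, bumping the leftmost entry strictly greater than the inserted value down to the next row. The recording tableau Q records, in position (i, j), the step at which that cell was added to P.
  Insert 7 (step 1): P = [7];  Q = [1]
  Insert 2 (step 2): P = [2] / [7];  Q = [1] / [2]
  Insert 6 (step 3): P = [2, 6] / [7];  Q = [1, 3] / [2]
  Insert 4 (step 4): P = [2, 4] / [6] / [7];  Q = [1, 3] / [2] / [4]
  Insert 1 (step 5): P = [1, 4] / [2] / [6] / [7];  Q = [1, 3] / [2] / [4] / [5]
  Insert 5 (step 6): P = [1, 4, 5] / [2] / [6] / [7];  Q = [1, 3, 6] / [2] / [4] / [5]
  Insert 3 (step 7): P = [1, 3, 5] / [2, 4] / [6] / [7];  Q = [1, 3, 6] / [2, 7] / [4] / [5]
  Insert 8 (step 8): P = [1, 3, 5, 8] / [2, 4] / [6] / [7];  Q = [1, 3, 6, 8] / [2, 7] / [4] / [5]
Final shape: (4, 2, 1, 1).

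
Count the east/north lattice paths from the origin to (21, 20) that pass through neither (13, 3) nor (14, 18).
Number of paths = 251551896180

Inclusion–exclusion. Total paths: C(41, 21) = 269128937220. Through P₁: C(16, 13)·C(25, 8) = 605682000. Through P₂: C(32, 14)·C(9, 7) = 16971681600. Since P₁ is strictly southwest of P₂, a monotone path through both must visit P₁ then P₂; paths through both = C(16, 13)·C(16, 1)·C(9, 7) = 322560. Avoid both = 269128937220 − 605682000 − 16971681600 + 322560 = 251551896180.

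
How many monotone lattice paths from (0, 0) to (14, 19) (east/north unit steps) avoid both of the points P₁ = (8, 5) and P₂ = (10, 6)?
Number of paths = 759055220

Inclusion–exclusion. Total paths: C(33, 14) = 818809200. Through P₁: C(13, 8)·C(20, 6) = 49884120. Through P₂: C(16, 10)·C(17, 4) = 19059040. Since P₁ is strictly southwest of P₂, a monotone path through both must visit P₁ then P₂; paths through both = C(13, 8)·C(3, 2)·C(17, 4) = 9189180. Avoid both = 818809200 − 49884120 − 19059040 + 9189180 = 759055220.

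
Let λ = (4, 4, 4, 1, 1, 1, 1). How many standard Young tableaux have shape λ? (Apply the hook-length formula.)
# SYT of shape (4, 4, 4, 1, 1, 1, 1) = 140140

Hook-length formula: f^λ = n! / Π hook(c), product over all cells c of the Young diagram. For λ = (4, 4, 4, 1, 1, 1, 1), n = 16 boxes. Hook lengths by row (left-to-right, top-to-bottom): [10, 5, 4, 3]; [9, 4, 3, 2]; [8, 3, 2, 1]; [4]; [3]; [2]; [1]. Product of hooks = 149299200. So f^λ = 16! / 149299200 = 20922789888000 / 149299200 = 140140.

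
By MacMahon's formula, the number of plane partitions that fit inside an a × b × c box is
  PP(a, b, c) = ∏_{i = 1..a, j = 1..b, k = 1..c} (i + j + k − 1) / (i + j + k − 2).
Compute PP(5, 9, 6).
PP(5, 9, 6) = 72261531710368

Evaluate the triple product over i = 1..5, j = 1..9, k = 1..6. The factors are (2/1) · (3/2) · (4/3) · (5/4) · (6/5) · (7/6) · (3/2) · (4/3) · … (270 factors total). The numerators and denominators telescope so the product is an integer; carrying out the multiplication exactly gives PP(5, 9, 6) = 72261531710368.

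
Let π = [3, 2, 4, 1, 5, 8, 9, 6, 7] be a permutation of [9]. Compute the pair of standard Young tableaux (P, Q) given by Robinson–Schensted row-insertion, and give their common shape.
P = [1, 4, 5, 6, 7] / [2, 8, 9] / [3];  Q = [1, 3, 5, 6, 7] / [2, 8, 9] / [4];  common shape = (5, 3, 1)

Row-insert the values π_1, π_2, … into P one at a time, bumping the leftmost entry strictly greater than the inserted value down to the next row. The recording tableau Q records, in position (i, j), the step at which that cell was added to P.
  Insert 3 (step 1): P = [3];  Q = [1]
  Insert 2 (step 2): P = [2] / [3];  Q = [1] / [2]
  Insert 4 (step 3): P = [2, 4] / [3];  Q = [1, 3] / [2]
  Insert 1 (step 4): P = [1, 4] / [2] / [3];  Q = [1, 3] / [2] / [4]
  Insert 5 (step 5): P = [1, 4, 5] / [2] / [3];  Q = [1, 3, 5] / [2] / [4]
  Insert 8 (step 6): P = [1, 4, 5, 8] / [2] / [3];  Q = [1, 3, 5, 6] / [2] / [4]
  Insert 9 (step 7): P = [1, 4, 5, 8, 9] / [2] / [3];  Q = [1, 3, 5, 6, 7] / [2] / [4]
  Insert 6 (step 8): P = [1, 4, 5, 6, 9] / [2, 8] / [3];  Q = [1, 3, 5, 6, 7] / [2, 8] / [4]
  Insert 7 (step 9): P = [1, 4, 5, 6, 7] / [2, 8, 9] / [3];  Q = [1, 3, 5, 6, 7] / [2, 8, 9] / [4]
Final shape: (5, 3, 1).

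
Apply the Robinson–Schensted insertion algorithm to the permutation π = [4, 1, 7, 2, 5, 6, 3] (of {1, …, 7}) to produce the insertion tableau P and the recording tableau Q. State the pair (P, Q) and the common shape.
P = [1, 2, 3, 6] / [4, 5] / [7];  Q = [1, 3, 5, 6] / [2, 4] / [7];  common shape = (4, 2, 1)

Row-insert the values π_1, π_2, … into P one at a time, bumping the leftmost entry strictly greater than the inserted value down to the next row. The recording tableau Q records, in position (i, j), the step at which that cell was added to P.
  Insert 4 (step 1): P = [4];  Q = [1]
  Insert 1 (step 2): P = [1] / [4];  Q = [1] / [2]
  Insert 7 (step 3): P = [1, 7] / [4];  Q = [1, 3] / [2]
  Insert 2 (step 4): P = [1, 2] / [4, 7];  Q = [1, 3] / [2, 4]
  Insert 5 (step 5): P = [1, 2, 5] / [4, 7];  Q = [1, 3, 5] / [2, 4]
  Insert 6 (step 6): P = [1, 2, 5, 6] / [4, 7];  Q = [1, 3, 5, 6] / [2, 4]
  Insert 3 (step 7): P = [1, 2, 3, 6] / [4, 5] / [7];  Q = [1, 3, 5, 6] / [2, 4] / [7]
Final shape: (4, 2, 1).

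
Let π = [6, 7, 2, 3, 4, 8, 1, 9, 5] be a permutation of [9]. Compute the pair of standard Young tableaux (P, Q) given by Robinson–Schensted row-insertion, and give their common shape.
P = [1, 3, 4, 5, 9] / [2, 7, 8] / [6];  Q = [1, 2, 5, 6, 8] / [3, 4, 9] / [7];  common shape = (5, 3, 1)

Row-insert the values π_1, π_2, … into P one at a time, bumping the leftmost entry strictly greater than the inserted value down to the next row. The recording tableau Q records, in position (i, j), the step at which that cell was added to P.
  Insert 6 (step 1): P = [6];  Q = [1]
  Insert 7 (step 2): P = [6, 7];  Q = [1, 2]
  Insert 2 (step 3): P = [2, 7] / [6];  Q = [1, 2] / [3]
  Insert 3 (step 4): P = [2, 3] / [6, 7];  Q = [1, 2] / [3, 4]
  Insert 4 (step 5): P = [2, 3, 4] / [6, 7];  Q = [1, 2, 5] / [3, 4]
  Insert 8 (step 6): P = [2, 3, 4, 8] / [6, 7];  Q = [1, 2, 5, 6] / [3, 4]
  Insert 1 (step 7): P = [1, 3, 4, 8] / [2, 7] / [6];  Q = [1, 2, 5, 6] / [3, 4] / [7]
  Insert 9 (step 8): P = [1, 3, 4, 8, 9] / [2, 7] / [6];  Q = [1, 2, 5, 6, 8] / [3, 4] / [7]
  Insert 5 (step 9): P = [1, 3, 4, 5, 9] / [2, 7, 8] / [6];  Q = [1, 2, 5, 6, 8] / [3, 4, 9] / [7]
Final shape: (5, 3, 1).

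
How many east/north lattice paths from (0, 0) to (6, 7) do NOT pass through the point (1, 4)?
Number of paths = 1436

Total paths from (0, 0) to (6, 7): C(13, 6) = 1716. Paths through (1, 4): (paths (0, 0) → (1, 4)) × (paths (1, 4) → (6, 7)) = C(5, 1) · C(8, 5) = 5 · 56 = 280. Avoidance count = 1716 − 280 = 1436.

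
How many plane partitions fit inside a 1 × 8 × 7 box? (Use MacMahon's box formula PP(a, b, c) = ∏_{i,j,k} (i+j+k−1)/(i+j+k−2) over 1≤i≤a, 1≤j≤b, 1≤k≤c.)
PP(1, 8, 7) = 6435

Evaluate the triple product over i = 1..1, j = 1..8, k = 1..7. The factors are (2/1) · (3/2) · (4/3) · (5/4) · (6/5) · (7/6) · (8/7) · (3/2) · … (56 factors total). The numerators and denominators telescope so the product is an integer; carrying out the multiplication exactly gives PP(1, 8, 7) = 6435.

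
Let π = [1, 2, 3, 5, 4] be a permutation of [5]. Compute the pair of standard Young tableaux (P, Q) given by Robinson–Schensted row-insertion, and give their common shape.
P = [1, 2, 3, 4] / [5];  Q = [1, 2, 3, 4] / [5];  common shape = (4, 1)

Row-insert the values π_1, π_2, … into P one at a time, bumping the leftmost entry strictly greater than the inserted value down to the next row. The recording tableau Q records, in position (i, j), the step at which that cell was added to P.
  Insert 1 (step 1): P = [1];  Q = [1]
  Insert 2 (step 2): P = [1, 2];  Q = [1, 2]
  Insert 3 (step 3): P = [1, 2, 3];  Q = [1, 2, 3]
  Insert 5 (step 4): P = [1, 2, 3, 5];  Q = [1, 2, 3, 4]
  Insert 4 (step 5): P = [1, 2, 3, 4] / [5];  Q = [1, 2, 3, 4] / [5]
Final shape: (4, 1).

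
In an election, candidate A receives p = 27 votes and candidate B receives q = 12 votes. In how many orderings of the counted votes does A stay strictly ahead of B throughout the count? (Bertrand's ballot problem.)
Strict-lead orderings = 1504152860

Total orderings of the 39 votes with 27 for A: C(39, 27) = 3910797436. By the Bertrand ballot formula (Cycle Lemma / reflection principle), the number of orderings in which A is strictly ahead of B throughout is (p − q)/(p + q) · C(p + q, p) = (27 − 12)/(27 + 12) · 3910797436 = 1504152860.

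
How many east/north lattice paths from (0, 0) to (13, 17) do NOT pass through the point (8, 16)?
Number of paths = 115347024

Total paths from (0, 0) to (13, 17): C(30, 13) = 119759850. Paths through (8, 16): (paths (0, 0) → (8, 16)) × (paths (8, 16) → (13, 17)) = C(24, 8) · C(6, 5) = 735471 · 6 = 4412826. Avoidance count = 119759850 − 4412826 = 115347024.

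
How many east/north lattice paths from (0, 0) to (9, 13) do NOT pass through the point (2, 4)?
Number of paths = 325820

Total paths from (0, 0) to (9, 13): C(22, 9) = 497420. Paths through (2, 4): (paths (0, 0) → (2, 4)) × (paths (2, 4) → (9, 13)) = C(6, 2) · C(16, 7) = 15 · 11440 = 171600. Avoidance count = 497420 − 171600 = 325820.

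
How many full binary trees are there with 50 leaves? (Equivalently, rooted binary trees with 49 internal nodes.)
C_49 = 509552245179617138054608572

These full binary trees are counted by the Catalan number C_n = (1/(n + 1)) · C(2n, n). For n = 49: C_49 = (1/50) · C(98, 49) = 25477612258980856902730428600/50 = 509552245179617138054608572.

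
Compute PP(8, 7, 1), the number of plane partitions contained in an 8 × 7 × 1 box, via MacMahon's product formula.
PP(8, 7, 1) = 6435

Evaluate the triple product over i = 1..8, j = 1..7, k = 1..1. The factors are (2/1) · (3/2) · (4/3) · (5/4) · (6/5) · (7/6) · (8/7) · (3/2) · … (56 factors total). The numerators and denominators telescope so the product is an integer; carrying out the multiplication exactly gives PP(8, 7, 1) = 6435.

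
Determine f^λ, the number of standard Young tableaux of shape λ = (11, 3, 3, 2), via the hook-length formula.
# SYT of shape (11, 3, 3, 2) = 1569780

Hook-length formula: f^λ = n! / Π hook(c), product over all cells c of the Young diagram. For λ = (11, 3, 3, 2), n = 19 boxes. Hook lengths by row (left-to-right, top-to-bottom): [14, 13, 11, 8, 7, 6, 5, 4, 3, 2, 1]; [5, 4, 2]; [4, 3, 1]; [2, 1]. Product of hooks = 77491814400. So f^λ = 19! / 77491814400 = 121645100408832000 / 77491814400 = 1569780.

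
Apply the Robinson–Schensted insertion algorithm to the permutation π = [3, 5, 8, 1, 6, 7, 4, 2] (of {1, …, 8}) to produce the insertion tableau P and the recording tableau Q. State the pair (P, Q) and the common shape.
P = [1, 2, 6, 7] / [3, 4] / [5] / [8];  Q = [1, 2, 3, 6] / [4, 5] / [7] / [8];  common shape = (4, 2, 1, 1)

Row-insert the values π_1, π_2, … into P one at a time, bumping the leftmost entry strictly greater than the inserted value down to the next row. The recording tableau Q records, in position (i, j), the step at which that cell was added to P.
  Insert 3 (step 1): P = [3];  Q = [1]
  Insert 5 (step 2): P = [3, 5];  Q = [1, 2]
  Insert 8 (step 3): P = [3, 5, 8];  Q = [1, 2, 3]
  Insert 1 (step 4): P = [1, 5, 8] / [3];  Q = [1, 2, 3] / [4]
  Insert 6 (step 5): P = [1, 5, 6] / [3, 8];  Q = [1, 2, 3] / [4, 5]
  Insert 7 (step 6): P = [1, 5, 6, 7] / [3, 8];  Q = [1, 2, 3, 6] / [4, 5]
  Insert 4 (step 7): P = [1, 4, 6, 7] / [3, 5] / [8];  Q = [1, 2, 3, 6] / [4, 5] / [7]
  Insert 2 (step 8): P = [1, 2, 6, 7] / [3, 4] / [5] / [8];  Q = [1, 2, 3, 6] / [4, 5] / [7] / [8]
Final shape: (4, 2, 1, 1).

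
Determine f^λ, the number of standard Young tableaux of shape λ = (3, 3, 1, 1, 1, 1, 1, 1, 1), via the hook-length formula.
# SYT of shape (3, 3, 1, 1, 1, 1, 1, 1, 1) = 936

Hook-length formula: f^λ = n! / Π hook(c), product over all cells c of the Young diagram. For λ = (3, 3, 1, 1, 1, 1, 1, 1, 1), n = 13 boxes. Hook lengths by row (left-to-right, top-to-bottom): [11, 3, 2]; [10, 2, 1]; [7]; [6]; [5]; [4]; [3]; [2]; [1]. Product of hooks = 6652800. So f^λ = 13! / 6652800 = 6227020800 / 6652800 = 936.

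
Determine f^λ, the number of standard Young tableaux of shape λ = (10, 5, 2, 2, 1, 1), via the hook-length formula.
# SYT of shape (10, 5, 2, 2, 1, 1) = 181060880

Hook-length formula: f^λ = n! / Π hook(c), product over all cells c of the Young diagram. For λ = (10, 5, 2, 2, 1, 1), n = 21 boxes. Hook lengths by row (left-to-right, top-to-bottom): [15, 12, 9, 8, 7, 5, 4, 3, 2, 1]; [9, 6, 3, 2, 1]; [5, 2]; [4, 1]; [2]; [1]. Product of hooks = 282175488000. So f^λ = 21! / 282175488000 = 51090942171709440000 / 282175488000 = 181060880.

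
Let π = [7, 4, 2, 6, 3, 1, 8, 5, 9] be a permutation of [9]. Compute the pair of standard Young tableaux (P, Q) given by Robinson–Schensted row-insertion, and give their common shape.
P = [1, 3, 5, 9] / [2, 6, 8] / [4] / [7];  Q = [1, 4, 7, 9] / [2, 5, 8] / [3] / [6];  common shape = (4, 3, 1, 1)

Row-insert the values π_1, π_2, … into P one at a time, bumping the leftmost entry strictly greater than the inserted value down to the next row. The recording tableau Q records, in position (i, j), the step at which that cell was added to P.
  Insert 7 (step 1): P = [7];  Q = [1]
  Insert 4 (step 2): P = [4] / [7];  Q = [1] / [2]
  Insert 2 (step 3): P = [2] / [4] / [7];  Q = [1] / [2] / [3]
  Insert 6 (step 4): P = [2, 6] / [4] / [7];  Q = [1, 4] / [2] / [3]
  Insert 3 (step 5): P = [2, 3] / [4, 6] / [7];  Q = [1, 4] / [2, 5] / [3]
  Insert 1 (step 6): P = [1, 3] / [2, 6] / [4] / [7];  Q = [1, 4] / [2, 5] / [3] / [6]
  Insert 8 (step 7): P = [1, 3, 8] / [2, 6] / [4] / [7];  Q = [1, 4, 7] / [2, 5] / [3] / [6]
  Insert 5 (step 8): P = [1, 3, 5] / [2, 6, 8] / [4] / [7];  Q = [1, 4, 7] / [2, 5, 8] / [3] / [6]
  Insert 9 (step 9): P = [1, 3, 5, 9] / [2, 6, 8] / [4] / [7];  Q = [1, 4, 7, 9] / [2, 5, 8] / [3] / [6]
Final shape: (4, 3, 1, 1).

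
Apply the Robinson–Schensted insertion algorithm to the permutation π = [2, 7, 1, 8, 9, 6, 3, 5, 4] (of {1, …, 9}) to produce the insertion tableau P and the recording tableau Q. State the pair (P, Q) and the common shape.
P = [1, 3, 4, 9] / [2, 5, 8] / [6] / [7];  Q = [1, 2, 4, 5] / [3, 6, 8] / [7] / [9];  common shape = (4, 3, 1, 1)

Row-insert the values π_1, π_2, … into P one at a time, bumping the leftmost entry strictly greater than the inserted value down to the next row. The recording tableau Q records, in position (i, j), the step at which that cell was added to P.
  Insert 2 (step 1): P = [2];  Q = [1]
  Insert 7 (step 2): P = [2, 7];  Q = [1, 2]
  Insert 1 (step 3): P = [1, 7] / [2];  Q = [1, 2] / [3]
  Insert 8 (step 4): P = [1, 7, 8] / [2];  Q = [1, 2, 4] / [3]
  Insert 9 (step 5): P = [1, 7, 8, 9] / [2];  Q = [1, 2, 4, 5] / [3]
  Insert 6 (step 6): P = [1, 6, 8, 9] / [2, 7];  Q = [1, 2, 4, 5] / [3, 6]
  Insert 3 (step 7): P = [1, 3, 8, 9] / [2, 6] / [7];  Q = [1, 2, 4, 5] / [3, 6] / [7]
  Insert 5 (step 8): P = [1, 3, 5, 9] / [2, 6, 8] / [7];  Q = [1, 2, 4, 5] / [3, 6, 8] / [7]
  Insert 4 (step 9): P = [1, 3, 4, 9] / [2, 5, 8] / [6] / [7];  Q = [1, 2, 4, 5] / [3, 6, 8] / [7] / [9]
Final shape: (4, 3, 1, 1).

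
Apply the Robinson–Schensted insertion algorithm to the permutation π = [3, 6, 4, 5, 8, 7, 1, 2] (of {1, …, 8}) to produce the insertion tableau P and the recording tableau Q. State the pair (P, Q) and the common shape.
P = [1, 2, 5, 7] / [3, 4] / [6, 8];  Q = [1, 2, 4, 5] / [3, 6] / [7, 8];  common shape = (4, 2, 2)

Row-insert the values π_1, π_2, … into P one at a time, bumping the leftmost entry strictly greater than the inserted value down to the next row. The recording tableau Q records, in position (i, j), the step at which that cell was added to P.
  Insert 3 (step 1): P = [3];  Q = [1]
  Insert 6 (step 2): P = [3, 6];  Q = [1, 2]
  Insert 4 (step 3): P = [3, 4] / [6];  Q = [1, 2] / [3]
  Insert 5 (step 4): P = [3, 4, 5] / [6];  Q = [1, 2, 4] / [3]
  Insert 8 (step 5): P = [3, 4, 5, 8] / [6];  Q = [1, 2, 4, 5] / [3]
  Insert 7 (step 6): P = [3, 4, 5, 7] / [6, 8];  Q = [1, 2, 4, 5] / [3, 6]
  Insert 1 (step 7): P = [1, 4, 5, 7] / [3, 8] / [6];  Q = [1, 2, 4, 5] / [3, 6] / [7]
  Insert 2 (step 8): P = [1, 2, 5, 7] / [3, 4] / [6, 8];  Q = [1, 2, 4, 5] / [3, 6] / [7, 8]
Final shape: (4, 2, 2).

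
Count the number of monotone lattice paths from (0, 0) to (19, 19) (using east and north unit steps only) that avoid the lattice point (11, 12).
Number of paths = 26644641870

Total paths from (0, 0) to (19, 19): C(38, 19) = 35345263800. Paths through (11, 12): (paths (0, 0) → (11, 12)) × (paths (11, 12) → (19, 19)) = C(23, 11) · C(15, 8) = 1352078 · 6435 = 8700621930. Avoidance count = 35345263800 − 8700621930 = 26644641870.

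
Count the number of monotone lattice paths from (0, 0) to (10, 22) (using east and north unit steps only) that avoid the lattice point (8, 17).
Number of paths = 41799165

Total paths from (0, 0) to (10, 22): C(32, 10) = 64512240. Paths through (8, 17): (paths (0, 0) → (8, 17)) × (paths (8, 17) → (10, 22)) = C(25, 8) · C(7, 2) = 1081575 · 21 = 22713075. Avoidance count = 64512240 − 22713075 = 41799165.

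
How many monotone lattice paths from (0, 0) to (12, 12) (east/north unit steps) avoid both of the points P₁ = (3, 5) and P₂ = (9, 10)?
Number of paths = 1398456

Inclusion–exclusion. Total paths: C(24, 12) = 2704156. Through P₁: C(8, 3)·C(16, 9) = 640640. Through P₂: C(19, 9)·C(5, 3) = 923780. Since P₁ is strictly southwest of P₂, a monotone path through both must visit P₁ then P₂; paths through both = C(8, 3)·C(11, 6)·C(5, 3) = 258720. Avoid both = 2704156 − 640640 − 923780 + 258720 = 1398456.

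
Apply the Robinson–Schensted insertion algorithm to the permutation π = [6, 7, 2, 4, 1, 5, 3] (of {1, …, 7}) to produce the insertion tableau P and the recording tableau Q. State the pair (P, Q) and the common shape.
P = [1, 3, 5] / [2, 4] / [6, 7];  Q = [1, 2, 6] / [3, 4] / [5, 7];  common shape = (3, 2, 2)

Row-insert the values π_1, π_2, … into P one at a time, bumping the leftmost entry strictly greater than the inserted value down to the next row. The recording tableau Q records, in position (i, j), the step at which that cell was added to P.
  Insert 6 (step 1): P = [6];  Q = [1]
  Insert 7 (step 2): P = [6, 7];  Q = [1, 2]
  Insert 2 (step 3): P = [2, 7] / [6];  Q = [1, 2] / [3]
  Insert 4 (step 4): P = [2, 4] / [6, 7];  Q = [1, 2] / [3, 4]
  Insert 1 (step 5): P = [1, 4] / [2, 7] / [6];  Q = [1, 2] / [3, 4] / [5]
  Insert 5 (step 6): P = [1, 4, 5] / [2, 7] / [6];  Q = [1, 2, 6] / [3, 4] / [5]
  Insert 3 (step 7): P = [1, 3, 5] / [2, 4] / [6, 7];  Q = [1, 2, 6] / [3, 4] / [5, 7]
Final shape: (3, 2, 2).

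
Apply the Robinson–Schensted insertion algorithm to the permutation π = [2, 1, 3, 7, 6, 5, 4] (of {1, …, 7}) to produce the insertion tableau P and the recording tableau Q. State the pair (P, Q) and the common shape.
P = [1, 3, 4] / [2, 5] / [6] / [7];  Q = [1, 3, 4] / [2, 5] / [6] / [7];  common shape = (3, 2, 1, 1)

Row-insert the values π_1, π_2, … into P one at a time, bumping the leftmost entry strictly greater than the inserted value down to the next row. The recording tableau Q records, in position (i, j), the step at which that cell was added to P.
  Insert 2 (step 1): P = [2];  Q = [1]
  Insert 1 (step 2): P = [1] / [2];  Q = [1] / [2]
  Insert 3 (step 3): P = [1, 3] / [2];  Q = [1, 3] / [2]
  Insert 7 (step 4): P = [1, 3, 7] / [2];  Q = [1, 3, 4] / [2]
  Insert 6 (step 5): P = [1, 3, 6] / [2, 7];  Q = [1, 3, 4] / [2, 5]
  Insert 5 (step 6): P = [1, 3, 5] / [2, 6] / [7];  Q = [1, 3, 4] / [2, 5] / [6]
  Insert 4 (step 7): P = [1, 3, 4] / [2, 5] / [6] / [7];  Q = [1, 3, 4] / [2, 5] / [6] / [7]
Final shape: (3, 2, 1, 1).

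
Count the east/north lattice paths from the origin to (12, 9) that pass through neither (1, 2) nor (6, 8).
Number of paths = 187139

Inclusion–exclusion. Total paths: C(21, 12) = 293930. Through P₁: C(3, 1)·C(18, 11) = 95472. Through P₂: C(14, 6)·C(7, 6) = 21021. Since P₁ is strictly southwest of P₂, a monotone path through both must visit P₁ then P₂; paths through both = C(3, 1)·C(11, 5)·C(7, 6) = 9702. Avoid both = 293930 − 95472 − 21021 + 9702 = 187139.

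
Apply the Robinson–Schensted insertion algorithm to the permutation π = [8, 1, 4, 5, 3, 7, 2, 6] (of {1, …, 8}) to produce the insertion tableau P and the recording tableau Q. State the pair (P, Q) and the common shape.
P = [1, 2, 5, 6] / [3, 7] / [4] / [8];  Q = [1, 3, 4, 6] / [2, 8] / [5] / [7];  common shape = (4, 2, 1, 1)

Row-insert the values π_1, π_2, … into P one at a time, bumping the leftmost entry strictly greater than the inserted value down to the next row. The recording tableau Q records, in position (i, j), the step at which that cell was added to P.
  Insert 8 (step 1): P = [8];  Q = [1]
  Insert 1 (step 2): P = [1] / [8];  Q = [1] / [2]
  Insert 4 (step 3): P = [1, 4] / [8];  Q = [1, 3] / [2]
  Insert 5 (step 4): P = [1, 4, 5] / [8];  Q = [1, 3, 4] / [2]
  Insert 3 (step 5): P = [1, 3, 5] / [4] / [8];  Q = [1, 3, 4] / [2] / [5]
  Insert 7 (step 6): P = [1, 3, 5, 7] / [4] / [8];  Q = [1, 3, 4, 6] / [2] / [5]
  Insert 2 (step 7): P = [1, 2, 5, 7] / [3] / [4] / [8];  Q = [1, 3, 4, 6] / [2] / [5] / [7]
  Insert 6 (step 8): P = [1, 2, 5, 6] / [3, 7] / [4] / [8];  Q = [1, 3, 4, 6] / [2, 8] / [5] / [7]
Final shape: (4, 2, 1, 1).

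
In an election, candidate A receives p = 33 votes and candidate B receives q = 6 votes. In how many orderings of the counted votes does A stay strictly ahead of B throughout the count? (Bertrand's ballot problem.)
Strict-lead orderings = 2258739

Total orderings of the 39 votes with 33 for A: C(39, 33) = 3262623. By the Bertrand ballot formula (Cycle Lemma / reflection principle), the number of orderings in which A is strictly ahead of B throughout is (p − q)/(p + q) · C(p + q, p) = (33 − 6)/(33 + 6) · 3262623 = 2258739.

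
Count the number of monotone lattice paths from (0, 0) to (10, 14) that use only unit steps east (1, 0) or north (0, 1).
Number of paths = 1961256

A monotone lattice path from (0, 0) to (10, 14) consists of 10 east steps and 14 north steps in some order, so it is determined by which 10 of the 24 steps are east. The count is C(24, 10) = 1961256.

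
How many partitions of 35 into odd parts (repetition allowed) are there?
p_odd(35) = 585

Enumerate partitions using only odd parts via the recurrence o(n, m) = o(n, m−2) + o(n−m, m) over odd m, starting from the largest odd part ≤ n. This gives p_odd(35) = 585. (Euler's theorem: equals the count of distinct-part partitions.)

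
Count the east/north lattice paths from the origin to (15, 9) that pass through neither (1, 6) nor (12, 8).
Number of paths = 801048

Inclusion–exclusion. Total paths: C(24, 15) = 1307504. Through P₁: C(7, 1)·C(17, 14) = 4760. Through P₂: C(20, 12)·C(4, 3) = 503880. Since P₁ is strictly southwest of P₂, a monotone path through both must visit P₁ then P₂; paths through both = C(7, 1)·C(13, 11)·C(4, 3) = 2184. Avoid both = 1307504 − 4760 − 503880 + 2184 = 801048.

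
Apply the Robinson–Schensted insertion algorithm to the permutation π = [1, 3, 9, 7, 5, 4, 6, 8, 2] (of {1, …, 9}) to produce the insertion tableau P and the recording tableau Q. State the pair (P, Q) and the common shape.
P = [1, 2, 4, 6, 8] / [3] / [5] / [7] / [9];  Q = [1, 2, 3, 7, 8] / [4] / [5] / [6] / [9];  common shape = (5, 1, 1, 1, 1)

Row-insert the values π_1, π_2, … into P one at a time, bumping the leftmost entry strictly greater than the inserted value down to the next row. The recording tableau Q records, in position (i, j), the step at which that cell was added to P.
  Insert 1 (step 1): P = [1];  Q = [1]
  Insert 3 (step 2): P = [1, 3];  Q = [1, 2]
  Insert 9 (step 3): P = [1, 3, 9];  Q = [1, 2, 3]
  Insert 7 (step 4): P = [1, 3, 7] / [9];  Q = [1, 2, 3] / [4]
  Insert 5 (step 5): P = [1, 3, 5] / [7] / [9];  Q = [1, 2, 3] / [4] / [5]
  Insert 4 (step 6): P = [1, 3, 4] / [5] / [7] / [9];  Q = [1, 2, 3] / [4] / [5] / [6]
  Insert 6 (step 7): P = [1, 3, 4, 6] / [5] / [7] / [9];  Q = [1, 2, 3, 7] / [4] / [5] / [6]
  Insert 8 (step 8): P = [1, 3, 4, 6, 8] / [5] / [7] / [9];  Q = [1, 2, 3, 7, 8] / [4] / [5] / [6]
  Insert 2 (step 9): P = [1, 2, 4, 6, 8] / [3] / [5] / [7] / [9];  Q = [1, 2, 3, 7, 8] / [4] / [5] / [6] / [9]
Final shape: (5, 1, 1, 1, 1).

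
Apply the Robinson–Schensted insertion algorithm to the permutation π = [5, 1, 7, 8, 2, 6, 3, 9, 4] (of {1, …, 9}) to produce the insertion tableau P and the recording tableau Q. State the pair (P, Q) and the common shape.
P = [1, 2, 3, 4] / [5, 6, 8, 9] / [7];  Q = [1, 3, 4, 8] / [2, 5, 6, 9] / [7];  common shape = (4, 4, 1)

Row-insert the values π_1, π_2, … into P one at a time, bumping the leftmost entry strictly greater than the inserted value down to the next row. The recording tableau Q records, in position (i, j), the step at which that cell was added to P.
  Insert 5 (step 1): P = [5];  Q = [1]
  Insert 1 (step 2): P = [1] / [5];  Q = [1] / [2]
  Insert 7 (step 3): P = [1, 7] / [5];  Q = [1, 3] / [2]
  Insert 8 (step 4): P = [1, 7, 8] / [5];  Q = [1, 3, 4] / [2]
  Insert 2 (step 5): P = [1, 2, 8] / [5, 7];  Q = [1, 3, 4] / [2, 5]
  Insert 6 (step 6): P = [1, 2, 6] / [5, 7, 8];  Q = [1, 3, 4] / [2, 5, 6]
  Insert 3 (step 7): P = [1, 2, 3] / [5, 6, 8] / [7];  Q = [1, 3, 4] / [2, 5, 6] / [7]
  Insert 9 (step 8): P = [1, 2, 3, 9] / [5, 6, 8] / [7];  Q = [1, 3, 4, 8] / [2, 5, 6] / [7]
  Insert 4 (step 9): P = [1, 2, 3, 4] / [5, 6, 8, 9] / [7];  Q = [1, 3, 4, 8] / [2, 5, 6, 9] / [7]
Final shape: (4, 4, 1).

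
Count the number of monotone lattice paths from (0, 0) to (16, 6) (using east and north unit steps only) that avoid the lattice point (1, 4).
Number of paths = 73933

Total paths from (0, 0) to (16, 6): C(22, 16) = 74613. Paths through (1, 4): (paths (0, 0) → (1, 4)) × (paths (1, 4) → (16, 6)) = C(5, 1) · C(17, 15) = 5 · 136 = 680. Avoidance count = 74613 − 680 = 73933.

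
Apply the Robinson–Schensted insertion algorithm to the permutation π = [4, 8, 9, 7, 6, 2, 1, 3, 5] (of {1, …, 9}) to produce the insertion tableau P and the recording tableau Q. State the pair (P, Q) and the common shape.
P = [1, 3, 5] / [2, 6, 9] / [4] / [7] / [8];  Q = [1, 2, 3] / [4, 8, 9] / [5] / [6] / [7];  common shape = (3, 3, 1, 1, 1)

Row-insert the values π_1, π_2, … into P one at a time, bumping the leftmost entry strictly greater than the inserted value down to the next row. The recording tableau Q records, in position (i, j), the step at which that cell was added to P.
  Insert 4 (step 1): P = [4];  Q = [1]
  Insert 8 (step 2): P = [4, 8];  Q = [1, 2]
  Insert 9 (step 3): P = [4, 8, 9];  Q = [1, 2, 3]
  Insert 7 (step 4): P = [4, 7, 9] / [8];  Q = [1, 2, 3] / [4]
  Insert 6 (step 5): P = [4, 6, 9] / [7] / [8];  Q = [1, 2, 3] / [4] / [5]
  Insert 2 (step 6): P = [2, 6, 9] / [4] / [7] / [8];  Q = [1, 2, 3] / [4] / [5] / [6]
  Insert 1 (step 7): P = [1, 6, 9] / [2] / [4] / [7] / [8];  Q = [1, 2, 3] / [4] / [5] / [6] / [7]
  Insert 3 (step 8): P = [1, 3, 9] / [2, 6] / [4] / [7] / [8];  Q = [1, 2, 3] / [4, 8] / [5] / [6] / [7]
  Insert 5 (step 9): P = [1, 3, 5] / [2, 6, 9] / [4] / [7] / [8];  Q = [1, 2, 3] / [4, 8, 9] / [5] / [6] / [7]
Final shape: (3, 3, 1, 1, 1).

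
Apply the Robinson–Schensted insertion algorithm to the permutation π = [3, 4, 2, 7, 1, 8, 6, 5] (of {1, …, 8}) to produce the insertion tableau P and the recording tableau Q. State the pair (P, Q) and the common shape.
P = [1, 4, 5, 8] / [2, 6] / [3, 7];  Q = [1, 2, 4, 6] / [3, 7] / [5, 8];  common shape = (4, 2, 2)

Row-insert the values π_1, π_2, … into P one at a time, bumping the leftmost entry strictly greater than the inserted value down to the next row. The recording tableau Q records, in position (i, j), the step at which that cell was added to P.
  Insert 3 (step 1): P = [3];  Q = [1]
  Insert 4 (step 2): P = [3, 4];  Q = [1, 2]
  Insert 2 (step 3): P = [2, 4] / [3];  Q = [1, 2] / [3]
  Insert 7 (step 4): P = [2, 4, 7] / [3];  Q = [1, 2, 4] / [3]
  Insert 1 (step 5): P = [1, 4, 7] / [2] / [3];  Q = [1, 2, 4] / [3] / [5]
  Insert 8 (step 6): P = [1, 4, 7, 8] / [2] / [3];  Q = [1, 2, 4, 6] / [3] / [5]
  Insert 6 (step 7): P = [1, 4, 6, 8] / [2, 7] / [3];  Q = [1, 2, 4, 6] / [3, 7] / [5]
  Insert 5 (step 8): P = [1, 4, 5, 8] / [2, 6] / [3, 7];  Q = [1, 2, 4, 6] / [3, 7] / [5, 8]
Final shape: (4, 2, 2).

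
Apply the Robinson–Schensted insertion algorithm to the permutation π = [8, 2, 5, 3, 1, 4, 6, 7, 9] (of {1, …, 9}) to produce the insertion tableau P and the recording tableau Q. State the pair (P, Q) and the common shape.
P = [1, 3, 4, 6, 7, 9] / [2] / [5] / [8];  Q = [1, 3, 6, 7, 8, 9] / [2] / [4] / [5];  common shape = (6, 1, 1, 1)

Row-insert the values π_1, π_2, … into P one at a time, bumping the leftmost entry strictly greater than the inserted value down to the next row. The recording tableau Q records, in position (i, j), the step at which that cell was added to P.
  Insert 8 (step 1): P = [8];  Q = [1]
  Insert 2 (step 2): P = [2] / [8];  Q = [1] / [2]
  Insert 5 (step 3): P = [2, 5] / [8];  Q = [1, 3] / [2]
  Insert 3 (step 4): P = [2, 3] / [5] / [8];  Q = [1, 3] / [2] / [4]
  Insert 1 (step 5): P = [1, 3] / [2] / [5] / [8];  Q = [1, 3] / [2] / [4] / [5]
  Insert 4 (step 6): P = [1, 3, 4] / [2] / [5] / [8];  Q = [1, 3, 6] / [2] / [4] / [5]
  Insert 6 (step 7): P = [1, 3, 4, 6] / [2] / [5] / [8];  Q = [1, 3, 6, 7] / [2] / [4] / [5]
  Insert 7 (step 8): P = [1, 3, 4, 6, 7] / [2] / [5] / [8];  Q = [1, 3, 6, 7, 8] / [2] / [4] / [5]
  Insert 9 (step 9): P = [1, 3, 4, 6, 7, 9] / [2] / [5] / [8];  Q = [1, 3, 6, 7, 8, 9] / [2] / [4] / [5]
Final shape: (6, 1, 1, 1).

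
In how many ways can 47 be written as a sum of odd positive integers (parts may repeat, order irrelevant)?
p_odd(47) = 2590

Enumerate partitions using only odd parts via the recurrence o(n, m) = o(n, m−2) + o(n−m, m) over odd m, starting from the largest odd part ≤ n. This gives p_odd(47) = 2590. (Euler's theorem: equals the count of distinct-part partitions.)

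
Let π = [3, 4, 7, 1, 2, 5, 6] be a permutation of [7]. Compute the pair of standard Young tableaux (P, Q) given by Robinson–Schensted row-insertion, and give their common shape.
P = [1, 2, 5, 6] / [3, 4, 7];  Q = [1, 2, 3, 7] / [4, 5, 6];  common shape = (4, 3)

Row-insert the values π_1, π_2, … into P one at a time, bumping the leftmost entry strictly greater than the inserted value down to the next row. The recording tableau Q records, in position (i, j), the step at which that cell was added to P.
  Insert 3 (step 1): P = [3];  Q = [1]
  Insert 4 (step 2): P = [3, 4];  Q = [1, 2]
  Insert 7 (step 3): P = [3, 4, 7];  Q = [1, 2, 3]
  Insert 1 (step 4): P = [1, 4, 7] / [3];  Q = [1, 2, 3] / [4]
  Insert 2 (step 5): P = [1, 2, 7] / [3, 4];  Q = [1, 2, 3] / [4, 5]
  Insert 5 (step 6): P = [1, 2, 5] / [3, 4, 7];  Q = [1, 2, 3] / [4, 5, 6]
  Insert 6 (step 7): P = [1, 2, 5, 6] / [3, 4, 7];  Q = [1, 2, 3, 7] / [4, 5, 6]
Final shape: (4, 3).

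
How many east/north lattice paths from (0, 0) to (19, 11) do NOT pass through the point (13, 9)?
Number of paths = 40699540

Total paths from (0, 0) to (19, 11): C(30, 19) = 54627300. Paths through (13, 9): (paths (0, 0) → (13, 9)) × (paths (13, 9) → (19, 11)) = C(22, 13) · C(8, 6) = 497420 · 28 = 13927760. Avoidance count = 54627300 − 13927760 = 40699540.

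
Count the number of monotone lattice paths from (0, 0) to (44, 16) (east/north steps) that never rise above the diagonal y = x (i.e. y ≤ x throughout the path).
Number of paths = 96414286661805

By the reflection principle (André's argument), the number of monotone paths to (44, 16) with n ≤ m that never go above y = x is C(60, 44) − C(60, 45) = 149608375854525 − 53194089192720 = 96414286661805.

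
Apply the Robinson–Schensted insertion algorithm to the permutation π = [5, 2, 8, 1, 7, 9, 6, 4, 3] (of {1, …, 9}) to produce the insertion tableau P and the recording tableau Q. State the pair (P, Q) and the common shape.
P = [1, 3, 9] / [2, 4] / [5, 6] / [7] / [8];  Q = [1, 3, 6] / [2, 5] / [4, 7] / [8] / [9];  common shape = (3, 2, 2, 1, 1)

Row-insert the values π_1, π_2, … into P one at a time, bumping the leftmost entry strictly greater than the inserted value down to the next row. The recording tableau Q records, in position (i, j), the step at which that cell was added to P.
  Insert 5 (step 1): P = [5];  Q = [1]
  Insert 2 (step 2): P = [2] / [5];  Q = [1] / [2]
  Insert 8 (step 3): P = [2, 8] / [5];  Q = [1, 3] / [2]
  Insert 1 (step 4): P = [1, 8] / [2] / [5];  Q = [1, 3] / [2] / [4]
  Insert 7 (step 5): P = [1, 7] / [2, 8] / [5];  Q = [1, 3] / [2, 5] / [4]
  Insert 9 (step 6): P = [1, 7, 9] / [2, 8] / [5];  Q = [1, 3, 6] / [2, 5] / [4]
  Insert 6 (step 7): P = [1, 6, 9] / [2, 7] / [5, 8];  Q = [1, 3, 6] / [2, 5] / [4, 7]
  Insert 4 (step 8): P = [1, 4, 9] / [2, 6] / [5, 7] / [8];  Q = [1, 3, 6] / [2, 5] / [4, 7] / [8]
  Insert 3 (step 9): P = [1, 3, 9] / [2, 4] / [5, 6] / [7] / [8];  Q = [1, 3, 6] / [2, 5] / [4, 7] / [8] / [9]
Final shape: (3, 2, 2, 1, 1).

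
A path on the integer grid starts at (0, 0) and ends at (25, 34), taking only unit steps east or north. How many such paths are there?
Number of paths = 30284005485024837

A monotone lattice path from (0, 0) to (25, 34) consists of 25 east steps and 34 north steps in some order, so it is determined by which 25 of the 59 steps are east. The count is C(59, 25) = 30284005485024837.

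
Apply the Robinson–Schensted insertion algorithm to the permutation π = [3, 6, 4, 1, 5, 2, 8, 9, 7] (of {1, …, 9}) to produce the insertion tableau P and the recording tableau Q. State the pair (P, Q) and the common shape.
P = [1, 2, 5, 7, 9] / [3, 4, 8] / [6];  Q = [1, 2, 5, 7, 8] / [3, 6, 9] / [4];  common shape = (5, 3, 1)

Row-insert the values π_1, π_2, … into P one at a time, bumping the leftmost entry strictly greater than the inserted value down to the next row. The recording tableau Q records, in position (i, j), the step at which that cell was added to P.
  Insert 3 (step 1): P = [3];  Q = [1]
  Insert 6 (step 2): P = [3, 6];  Q = [1, 2]
  Insert 4 (step 3): P = [3, 4] / [6];  Q = [1, 2] / [3]
  Insert 1 (step 4): P = [1, 4] / [3] / [6];  Q = [1, 2] / [3] / [4]
  Insert 5 (step 5): P = [1, 4, 5] / [3] / [6];  Q = [1, 2, 5] / [3] / [4]
  Insert 2 (step 6): P = [1, 2, 5] / [3, 4] / [6];  Q = [1, 2, 5] / [3, 6] / [4]
  Insert 8 (step 7): P = [1, 2, 5, 8] / [3, 4] / [6];  Q = [1, 2, 5, 7] / [3, 6] / [4]
  Insert 9 (step 8): P = [1, 2, 5, 8, 9] / [3, 4] / [6];  Q = [1, 2, 5, 7, 8] / [3, 6] / [4]
  Insert 7 (step 9): P = [1, 2, 5, 7, 9] / [3, 4, 8] / [6];  Q = [1, 2, 5, 7, 8] / [3, 6, 9] / [4]
Final shape: (5, 3, 1).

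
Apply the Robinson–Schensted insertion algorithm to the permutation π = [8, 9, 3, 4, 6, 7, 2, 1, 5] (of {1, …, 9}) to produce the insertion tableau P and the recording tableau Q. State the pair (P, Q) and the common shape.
P = [1, 4, 5, 7] / [2, 6] / [3, 9] / [8];  Q = [1, 2, 5, 6] / [3, 4] / [7, 9] / [8];  common shape = (4, 2, 2, 1)

Row-insert the values π_1, π_2, … into P one at a time, bumping the leftmost entry strictly greater than the inserted value down to the next row. The recording tableau Q records, in position (i, j), the step at which that cell was added to P.
  Insert 8 (step 1): P = [8];  Q = [1]
  Insert 9 (step 2): P = [8, 9];  Q = [1, 2]
  Insert 3 (step 3): P = [3, 9] / [8];  Q = [1, 2] / [3]
  Insert 4 (step 4): P = [3, 4] / [8, 9];  Q = [1, 2] / [3, 4]
  Insert 6 (step 5): P = [3, 4, 6] / [8, 9];  Q = [1, 2, 5] / [3, 4]
  Insert 7 (step 6): P = [3, 4, 6, 7] / [8, 9];  Q = [1, 2, 5, 6] / [3, 4]
  Insert 2 (step 7): P = [2, 4, 6, 7] / [3, 9] / [8];  Q = [1, 2, 5, 6] / [3, 4] / [7]
  Insert 1 (step 8): P = [1, 4, 6, 7] / [2, 9] / [3] / [8];  Q = [1, 2, 5, 6] / [3, 4] / [7] / [8]
  Insert 5 (step 9): P = [1, 4, 5, 7] / [2, 6] / [3, 9] / [8];  Q = [1, 2, 5, 6] / [3, 4] / [7, 9] / [8]
Final shape: (4, 2, 2, 1).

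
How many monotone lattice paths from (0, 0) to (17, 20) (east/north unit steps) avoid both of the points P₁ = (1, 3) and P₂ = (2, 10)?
Number of paths = 11127018430

Inclusion–exclusion. Total paths: C(37, 17) = 15905368710. Through P₁: C(4, 1)·C(33, 16) = 4667212440. Through P₂: C(12, 2)·C(25, 15) = 215738160. Since P₁ is strictly southwest of P₂, a monotone path through both must visit P₁ then P₂; paths through both = C(4, 1)·C(8, 1)·C(25, 15) = 104600320. Avoid both = 15905368710 − 4667212440 − 215738160 + 104600320 = 11127018430.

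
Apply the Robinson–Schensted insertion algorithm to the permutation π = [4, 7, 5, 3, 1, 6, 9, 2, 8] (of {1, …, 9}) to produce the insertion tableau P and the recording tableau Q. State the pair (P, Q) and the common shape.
P = [1, 2, 6, 8] / [3, 5, 9] / [4] / [7];  Q = [1, 2, 6, 7] / [3, 8, 9] / [4] / [5];  common shape = (4, 3, 1, 1)

Row-insert the values π_1, π_2, … into P one at a time, bumping the leftmost entry strictly greater than the inserted value down to the next row. The recording tableau Q records, in position (i, j), the step at which that cell was added to P.
  Insert 4 (step 1): P = [4];  Q = [1]
  Insert 7 (step 2): P = [4, 7];  Q = [1, 2]
  Insert 5 (step 3): P = [4, 5] / [7];  Q = [1, 2] / [3]
  Insert 3 (step 4): P = [3, 5] / [4] / [7];  Q = [1, 2] / [3] / [4]
  Insert 1 (step 5): P = [1, 5] / [3] / [4] / [7];  Q = [1, 2] / [3] / [4] / [5]
  Insert 6 (step 6): P = [1, 5, 6] / [3] / [4] / [7];  Q = [1, 2, 6] / [3] / [4] / [5]
  Insert 9 (step 7): P = [1, 5, 6, 9] / [3] / [4] / [7];  Q = [1, 2, 6, 7] / [3] / [4] / [5]
  Insert 2 (step 8): P = [1, 2, 6, 9] / [3, 5] / [4] / [7];  Q = [1, 2, 6, 7] / [3, 8] / [4] / [5]
  Insert 8 (step 9): P = [1, 2, 6, 8] / [3, 5, 9] / [4] / [7];  Q = [1, 2, 6, 7] / [3, 8, 9] / [4] / [5]
Final shape: (4, 3, 1, 1).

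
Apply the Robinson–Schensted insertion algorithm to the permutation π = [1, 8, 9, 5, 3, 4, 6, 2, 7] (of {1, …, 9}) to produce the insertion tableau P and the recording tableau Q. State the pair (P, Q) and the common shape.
P = [1, 2, 4, 6, 7] / [3, 9] / [5] / [8];  Q = [1, 2, 3, 7, 9] / [4, 6] / [5] / [8];  common shape = (5, 2, 1, 1)

Row-insert the values π_1, π_2, … into P one at a time, bumping the leftmost entry strictly greater than the inserted value down to the next row. The recording tableau Q records, in position (i, j), the step at which that cell was added to P.
  Insert 1 (step 1): P = [1];  Q = [1]
  Insert 8 (step 2): P = [1, 8];  Q = [1, 2]
  Insert 9 (step 3): P = [1, 8, 9];  Q = [1, 2, 3]
  Insert 5 (step 4): P = [1, 5, 9] / [8];  Q = [1, 2, 3] / [4]
  Insert 3 (step 5): P = [1, 3, 9] / [5] / [8];  Q = [1, 2, 3] / [4] / [5]
  Insert 4 (step 6): P = [1, 3, 4] / [5, 9] / [8];  Q = [1, 2, 3] / [4, 6] / [5]
  Insert 6 (step 7): P = [1, 3, 4, 6] / [5, 9] / [8];  Q = [1, 2, 3, 7] / [4, 6] / [5]
  Insert 2 (step 8): P = [1, 2, 4, 6] / [3, 9] / [5] / [8];  Q = [1, 2, 3, 7] / [4, 6] / [5] / [8]
  Insert 7 (step 9): P = [1, 2, 4, 6, 7] / [3, 9] / [5] / [8];  Q = [1, 2, 3, 7, 9] / [4, 6] / [5] / [8]
Final shape: (5, 2, 1, 1).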